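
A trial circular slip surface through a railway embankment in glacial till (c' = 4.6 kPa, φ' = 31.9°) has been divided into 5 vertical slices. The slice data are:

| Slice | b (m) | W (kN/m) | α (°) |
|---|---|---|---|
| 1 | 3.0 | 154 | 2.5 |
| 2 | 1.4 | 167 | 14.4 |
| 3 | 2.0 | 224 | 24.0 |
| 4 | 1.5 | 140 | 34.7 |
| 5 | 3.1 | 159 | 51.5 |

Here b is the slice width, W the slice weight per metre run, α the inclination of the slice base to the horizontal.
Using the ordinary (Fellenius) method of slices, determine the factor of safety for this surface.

FS = 1.51

Ordinary method of slices: FS = Σ[c'·Δl_i + (W_i cosα_i)·tanφ'] / Σ W_i sinα_i, with Δl_i = b_i / cosα_i.
Slice 1: Δl = 3.0/cos2.5° = 3.003 m; N'_1 = 154·cos2.5° = 153.9; c'Δl = 13.81; W sinα = 6.7
Slice 2: Δl = 1.4/cos14.4° = 1.445 m; N'_2 = 167·cos14.4° = 161.8; c'Δl = 6.65; W sinα = 41.5
Slice 3: Δl = 2.0/cos24.0° = 2.189 m; N'_3 = 224·cos24.0° = 204.6; c'Δl = 10.07; W sinα = 91.1
Slice 4: Δl = 1.5/cos34.7° = 1.824 m; N'_4 = 140·cos34.7° = 115.1; c'Δl = 8.39; W sinα = 79.7
Slice 5: Δl = 3.1/cos51.5° = 4.980 m; N'_5 = 159·cos51.5° = 99.0; c'Δl = 22.91; W sinα = 124.4
Σc'Δl = 61.8 kN/m; ΣN' = 734.3 kN/m; ΣW sinα = 343.5 kN/m
Resisting = 61.8 + 734.3·tan31.9° = 61.8 + 457.1 = 518.9 kN/m
FS = 518.9 / 343.5 = 1.511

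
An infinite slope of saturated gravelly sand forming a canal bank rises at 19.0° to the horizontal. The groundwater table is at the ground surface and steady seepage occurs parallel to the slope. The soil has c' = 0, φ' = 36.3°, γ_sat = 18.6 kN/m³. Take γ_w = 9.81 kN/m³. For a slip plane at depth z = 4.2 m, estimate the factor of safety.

With seepage parallel to the slope and the water table at the surface, the effective normal stress on the slip plane uses the buoyant unit weight γ' = γ_sat − γ_w while the driving shear stress uses γ_sat:
FS = [c' + γ' z cos²β tanφ'] / [γ_sat z sinβ cosβ]
(For c' = 0 this reduces to FS = (γ'/γ_sat)·tanφ'/tanβ.)
γ' = 18.6 − 9.81 = 8.79 kN/m³
Numerator = 0.0 + 8.79·4.2·cos²19.0°·tan36.3° = 0.0 + 8.79·4.2·0.8940·0.7346 = 24.245 kPa
Denominator = 18.6·4.2·sin19.0°·cos19.0° = 18.6·4.2·0.3256·0.9455 = 24.048 kPa
FS = 24.245 / 24.048 = 1.008

FS = 1.01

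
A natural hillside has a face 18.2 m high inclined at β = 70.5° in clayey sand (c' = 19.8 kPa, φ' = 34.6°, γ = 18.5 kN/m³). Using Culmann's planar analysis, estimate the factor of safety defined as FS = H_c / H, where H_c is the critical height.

H_c = (4c'/γ) · sinβ cosφ' / [1 − cos(β − φ')]
    = (4·19.8/18.5) · sin70.5°·cos34.6° / [1 − cos35.9°]
    = 4.281 · 0.7759 / 0.1900 = 17.49 m
FS = H_c / H = 17.49 / 18.2 = 0.961

FS = 0.96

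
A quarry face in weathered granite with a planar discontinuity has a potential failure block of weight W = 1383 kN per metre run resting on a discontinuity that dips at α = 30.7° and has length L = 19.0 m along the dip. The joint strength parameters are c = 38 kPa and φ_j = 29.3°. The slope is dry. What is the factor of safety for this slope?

Resolving the block weight along and normal to the plane and applying the Mohr–Coulomb strength on the joint:
N' = W cosα = 1383·cos30.7° = 1189.2 kN/m
Driving force T = W sinα = 1383·sin30.7° = 706.1 kN/m
Resisting force R = c·L + N'·tanφ_j = 38·19.0 + 1189.2·tan29.3° = 722.0 + 667.3 = 1389.3 kN/m
FS = R / T = 1389.3 / 706.1 = 1.968

FS = 1.97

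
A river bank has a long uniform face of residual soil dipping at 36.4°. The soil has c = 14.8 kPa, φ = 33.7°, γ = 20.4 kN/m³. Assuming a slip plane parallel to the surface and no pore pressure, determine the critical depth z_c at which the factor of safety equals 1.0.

Setting FS = 1.00 in FS = [c + γz cos²β tanφ] / [γz sinβ cosβ] and solving for z:
z = c / [γ cosβ (FS·sinβ − cosβ·tanφ)]
  = 14.8 / [20.4·cos36.4°·(1.00·sin36.4° − cos36.4°·tan33.7°)]
  = 14.8 / [20.4·0.8049·(1.00·0.5934 − 0.8049·0.6669)]
  = 14.8 / 0.9297 = 15.919 m

z_c = 15.92 m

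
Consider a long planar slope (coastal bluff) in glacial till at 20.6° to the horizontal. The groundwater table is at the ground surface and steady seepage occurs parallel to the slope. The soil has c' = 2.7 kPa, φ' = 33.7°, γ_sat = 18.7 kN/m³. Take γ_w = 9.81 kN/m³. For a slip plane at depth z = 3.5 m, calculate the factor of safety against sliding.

With seepage parallel to the slope and the water table at the surface, the effective normal stress on the slip plane uses the buoyant unit weight γ' = γ_sat − γ_w while the driving shear stress uses γ_sat:
FS = [c' + γ' z cos²β tanφ'] / [γ_sat z sinβ cosβ]
γ' = 18.7 − 9.81 = 8.89 kN/m³
Numerator = 2.7 + 8.89·3.5·cos²20.6°·tan33.7° = 2.7 + 8.89·3.5·0.8762·0.6669 = 20.882 kPa
Denominator = 18.7·3.5·sin20.6°·cos20.6° = 18.7·3.5·0.3518·0.9361 = 21.556 kPa
FS = 20.882 / 21.556 = 0.969

FS = 0.97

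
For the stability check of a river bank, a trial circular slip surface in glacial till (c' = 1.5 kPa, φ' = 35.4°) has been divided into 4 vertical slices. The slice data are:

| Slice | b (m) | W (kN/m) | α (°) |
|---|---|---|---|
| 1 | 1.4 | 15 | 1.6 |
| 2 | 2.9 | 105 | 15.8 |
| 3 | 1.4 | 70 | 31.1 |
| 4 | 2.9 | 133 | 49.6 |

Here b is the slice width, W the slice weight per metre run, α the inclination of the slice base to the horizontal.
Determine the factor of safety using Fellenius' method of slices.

FS = 1.21

Ordinary method of slices: FS = Σ[c'·Δl_i + (W_i cosα_i)·tanφ'] / Σ W_i sinα_i, with Δl_i = b_i / cosα_i.
Slice 1: Δl = 1.4/cos1.6° = 1.401 m; N'_1 = 15·cos1.6° = 15.0; c'Δl = 2.10; W sinα = 0.4
Slice 2: Δl = 2.9/cos15.8° = 3.014 m; N'_2 = 105·cos15.8° = 101.0; c'Δl = 4.52; W sinα = 28.6
Slice 3: Δl = 1.4/cos31.1° = 1.635 m; N'_3 = 70·cos31.1° = 59.9; c'Δl = 2.45; W sinα = 36.2
Slice 4: Δl = 2.9/cos49.6° = 4.474 m; N'_4 = 133·cos49.6° = 86.2; c'Δl = 6.71; W sinα = 101.3
Σc'Δl = 15.8 kN/m; ΣN' = 262.2 kN/m; ΣW sinα = 166.5 kN/m
Resisting = 15.8 + 262.2·tan35.4° = 15.8 + 186.3 = 202.1 kN/m
FS = 202.1 / 166.5 = 1.214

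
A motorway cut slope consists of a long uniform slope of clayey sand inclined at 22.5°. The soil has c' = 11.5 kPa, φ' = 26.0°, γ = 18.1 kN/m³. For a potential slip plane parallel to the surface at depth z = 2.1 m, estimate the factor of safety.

FS = 2.03

For an infinite slope with a slip plane parallel to the surface (no pore pressure): FS = [c' + γz cos²β tanφ'] / [γz sinβ cosβ].
γz = 18.1·2.1 = 38.01 kN/m²
Numerator = 11.5 + 38.01·cos²22.5°·tan26.0° = 11.5 + 38.01·0.8536·0.4877 = 27.324 kPa
Denominator = 38.01·sin22.5°·cos22.5° = 38.01·0.3827·0.9239 = 13.439 kPa
FS = 27.324 / 13.439 = 2.033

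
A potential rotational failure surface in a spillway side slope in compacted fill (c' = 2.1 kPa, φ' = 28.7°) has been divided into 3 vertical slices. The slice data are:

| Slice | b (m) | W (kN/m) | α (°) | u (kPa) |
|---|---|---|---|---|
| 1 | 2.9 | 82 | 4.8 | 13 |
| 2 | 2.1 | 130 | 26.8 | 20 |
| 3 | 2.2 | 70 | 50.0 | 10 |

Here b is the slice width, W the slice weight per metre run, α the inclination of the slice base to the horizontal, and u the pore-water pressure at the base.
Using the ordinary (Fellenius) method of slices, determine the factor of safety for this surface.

FS = 0.72

Ordinary method of slices: FS = Σ[c'·Δl_i + (W_i cosα_i − u_i·Δl_i)·tanφ'] / Σ W_i sinα_i, with Δl_i = b_i / cosα_i.
Slice 1: Δl = 2.9/cos4.8° = 2.910 m; N'_1 = 82·cos4.8° − 13·2.910 = 43.9; c'Δl = 6.11; W sinα = 6.9
Slice 2: Δl = 2.1/cos26.8° = 2.353 m; N'_2 = 130·cos26.8° − 20·2.353 = 69.0; c'Δl = 4.94; W sinα = 58.6
Slice 3: Δl = 2.2/cos50.0° = 3.423 m; N'_3 = 70·cos50.0° − 10·3.423 = 10.8; c'Δl = 7.19; W sinα = 53.6
Σc'Δl = 18.2 kN/m; ΣN' = 123.6 kN/m; ΣW sinα = 119.1 kN/m
Resisting = 18.2 + 123.6·tan28.7° = 18.2 + 67.7 = 85.9 kN/m
FS = 85.9 / 119.1 = 0.721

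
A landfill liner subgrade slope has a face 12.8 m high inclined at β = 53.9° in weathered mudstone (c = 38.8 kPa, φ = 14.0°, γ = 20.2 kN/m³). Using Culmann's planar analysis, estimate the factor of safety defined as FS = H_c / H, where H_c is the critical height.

FS = 2.02

H_c = (4c/γ) · sinβ cosφ / [1 − cos(β − φ)]
    = (4·38.8/20.2) · sin53.9°·cos14.0° / [1 − cos39.9°]
    = 7.683 · 0.7840 / 0.2328 = 25.87 m
FS = H_c / H = 25.87 / 12.8 = 2.021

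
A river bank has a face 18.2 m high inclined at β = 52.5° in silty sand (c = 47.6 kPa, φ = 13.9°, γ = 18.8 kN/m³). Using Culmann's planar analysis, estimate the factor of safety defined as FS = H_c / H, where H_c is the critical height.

FS = 1.96

H_c = (4c/γ) · sinβ cosφ / [1 − cos(β − φ)]
    = (4·47.6/18.8) · sin52.5°·cos13.9° / [1 − cos38.6°]
    = 10.128 · 0.7701 / 0.2185 = 35.70 m
FS = H_c / H = 35.70 / 18.2 = 1.961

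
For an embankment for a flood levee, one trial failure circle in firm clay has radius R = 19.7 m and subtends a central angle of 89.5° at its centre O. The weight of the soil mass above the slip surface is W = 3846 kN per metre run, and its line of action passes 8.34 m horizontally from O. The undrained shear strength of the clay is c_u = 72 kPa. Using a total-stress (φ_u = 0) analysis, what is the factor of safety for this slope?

Taking moments about the centre O, the resisting moment is provided by the undrained shear strength acting along the arc:
Arc length L_a = R·θ = 19.7·(89.5°·π/180) = 19.7·1.5621 = 30.77 m
M_R = c_u·L_a·R = 72·30.77·19.7 = 43648.1 kN·m/m
M_D = W·d = 3846·8.34 = 32075.6 kN·m/m
FS = M_R / M_D = 43648.1 / 32075.6 = 1.361

FS = 1.36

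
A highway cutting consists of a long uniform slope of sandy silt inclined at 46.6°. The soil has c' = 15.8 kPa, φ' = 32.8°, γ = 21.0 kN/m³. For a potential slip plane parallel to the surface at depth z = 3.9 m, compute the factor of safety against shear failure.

For an infinite slope with a slip plane parallel to the surface (no pore pressure): FS = [c' + γz cos²β tanφ'] / [γz sinβ cosβ].
γz = 21.0·3.9 = 81.90 kN/m²
Numerator = 15.8 + 81.90·cos²46.6°·tan32.8° = 15.8 + 81.90·0.4721·0.6445 = 40.717 kPa
Denominator = 81.90·sin46.6°·cos46.6° = 81.90·0.7266·0.6871 = 40.886 kPa
FS = 40.717 / 40.886 = 0.996

FS = 1.00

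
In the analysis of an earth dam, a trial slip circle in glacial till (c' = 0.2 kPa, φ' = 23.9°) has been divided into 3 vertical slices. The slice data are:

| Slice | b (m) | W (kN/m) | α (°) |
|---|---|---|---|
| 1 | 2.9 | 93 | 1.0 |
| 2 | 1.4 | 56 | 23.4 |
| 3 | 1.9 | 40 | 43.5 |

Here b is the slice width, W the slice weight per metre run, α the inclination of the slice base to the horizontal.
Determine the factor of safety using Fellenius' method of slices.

Ordinary method of slices: FS = Σ[c'·Δl_i + (W_i cosα_i)·tanφ'] / Σ W_i sinα_i, with Δl_i = b_i / cosα_i.
Slice 1: Δl = 2.9/cos1.0° = 2.900 m; N'_1 = 93·cos1.0° = 93.0; c'Δl = 0.58; W sinα = 1.6
Slice 2: Δl = 1.4/cos23.4° = 1.525 m; N'_2 = 56·cos23.4° = 51.4; c'Δl = 0.31; W sinα = 22.2
Slice 3: Δl = 1.9/cos43.5° = 2.619 m; N'_3 = 40·cos43.5° = 29.0; c'Δl = 0.52; W sinα = 27.5
Σc'Δl = 1.4 kN/m; ΣN' = 173.4 kN/m; ΣW sinα = 51.4 kN/m
Resisting = 1.4 + 173.4·tan23.9° = 1.4 + 76.8 = 78.2 kN/m
FS = 78.2 / 51.4 = 1.522

FS = 1.52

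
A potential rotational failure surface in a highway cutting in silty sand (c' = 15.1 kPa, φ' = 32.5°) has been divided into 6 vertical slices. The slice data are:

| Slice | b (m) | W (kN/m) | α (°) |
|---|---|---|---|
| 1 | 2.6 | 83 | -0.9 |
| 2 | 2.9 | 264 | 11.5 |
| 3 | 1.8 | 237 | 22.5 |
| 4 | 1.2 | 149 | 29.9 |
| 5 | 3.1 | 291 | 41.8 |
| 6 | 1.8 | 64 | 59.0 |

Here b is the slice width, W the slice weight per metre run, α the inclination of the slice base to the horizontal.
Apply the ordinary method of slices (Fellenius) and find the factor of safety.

FS = 1.82

Ordinary method of slices: FS = Σ[c'·Δl_i + (W_i cosα_i)·tanφ'] / Σ W_i sinα_i, with Δl_i = b_i / cosα_i.
Slice 1: Δl = 2.6/cos(-0.9°) = 2.600 m; N'_1 = 83·cos(-0.9°) = 83.0; c'Δl = 39.26; W sinα = -1.3
Slice 2: Δl = 2.9/cos11.5° = 2.959 m; N'_2 = 264·cos11.5° = 258.7; c'Δl = 44.69; W sinα = 52.6
Slice 3: Δl = 1.8/cos22.5° = 1.948 m; N'_3 = 237·cos22.5° = 219.0; c'Δl = 29.42; W sinα = 90.7
Slice 4: Δl = 1.2/cos29.9° = 1.384 m; N'_4 = 149·cos29.9° = 129.2; c'Δl = 20.90; W sinα = 74.3
Slice 5: Δl = 3.1/cos41.8° = 4.158 m; N'_5 = 291·cos41.8° = 216.9; c'Δl = 62.79; W sinα = 194.0
Slice 6: Δl = 1.8/cos59.0° = 3.495 m; N'_6 = 64·cos59.0° = 33.0; c'Δl = 52.77; W sinα = 54.9
Σc'Δl = 249.8 kN/m; ΣN' = 939.7 kN/m; ΣW sinα = 465.1 kN/m
Resisting = 249.8 + 939.7·tan32.5° = 249.8 + 598.7 = 848.5 kN/m
FS = 848.5 / 465.1 = 1.824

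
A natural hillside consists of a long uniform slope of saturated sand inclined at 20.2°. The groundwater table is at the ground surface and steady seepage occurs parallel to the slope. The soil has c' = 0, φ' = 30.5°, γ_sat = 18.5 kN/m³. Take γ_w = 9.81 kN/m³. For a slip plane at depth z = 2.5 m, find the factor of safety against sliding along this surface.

FS = 0.75

With seepage parallel to the slope and the water table at the surface, the effective normal stress on the slip plane uses the buoyant unit weight γ' = γ_sat − γ_w while the driving shear stress uses γ_sat:
FS = [c' + γ' z cos²β tanφ'] / [γ_sat z sinβ cosβ]
(For c' = 0 this reduces to FS = (γ'/γ_sat)·tanφ'/tanβ.)
γ' = 18.5 − 9.81 = 8.69 kN/m³
Numerator = 0.0 + 8.69·2.5·cos²20.2°·tan30.5° = 0.0 + 8.69·2.5·0.8808·0.5890 = 11.271 kPa
Denominator = 18.5·2.5·sin20.2°·cos20.2° = 18.5·2.5·0.3453·0.9385 = 14.988 kPa
FS = 11.271 / 14.988 = 0.752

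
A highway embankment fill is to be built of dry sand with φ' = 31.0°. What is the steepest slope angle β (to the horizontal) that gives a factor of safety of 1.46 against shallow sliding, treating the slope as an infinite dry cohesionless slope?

β = 22.4°

For an infinite dry cohesionless slope FS = tanφ'/tanβ, so tanβ = tanφ' / FS.
tanβ = tan31.0° / 1.46 = 0.6009 / 1.46 = 0.4115
β = arctan(0.4115) = 22.37°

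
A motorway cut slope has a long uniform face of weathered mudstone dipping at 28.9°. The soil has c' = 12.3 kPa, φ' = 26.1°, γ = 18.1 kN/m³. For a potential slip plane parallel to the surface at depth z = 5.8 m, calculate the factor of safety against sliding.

For an infinite slope with a slip plane parallel to the surface (no pore pressure): FS = [c' + γz cos²β tanφ'] / [γz sinβ cosβ].
γz = 18.1·5.8 = 104.98 kN/m²
Numerator = 12.3 + 104.98·cos²28.9°·tan26.1° = 12.3 + 104.98·0.7664·0.4899 = 51.717 kPa
Denominator = 104.98·sin28.9°·cos28.9° = 104.98·0.4833·0.8755 = 44.417 kPa
FS = 51.717 / 44.417 = 1.164

FS = 1.16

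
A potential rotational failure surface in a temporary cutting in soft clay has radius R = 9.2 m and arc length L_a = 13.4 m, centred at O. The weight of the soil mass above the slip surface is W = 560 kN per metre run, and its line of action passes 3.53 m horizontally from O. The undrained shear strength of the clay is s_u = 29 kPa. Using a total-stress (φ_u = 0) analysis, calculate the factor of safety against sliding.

Taking moments about the centre O, the resisting moment is provided by the undrained shear strength acting along the arc:
M_R = s_u·L_a·R = 29·13.40·9.2 = 3575.1 kN·m/m
M_D = W·d = 560·3.53 = 1976.8 kN·m/m
FS = M_R / M_D = 3575.1 / 1976.8 = 1.809

FS = 1.81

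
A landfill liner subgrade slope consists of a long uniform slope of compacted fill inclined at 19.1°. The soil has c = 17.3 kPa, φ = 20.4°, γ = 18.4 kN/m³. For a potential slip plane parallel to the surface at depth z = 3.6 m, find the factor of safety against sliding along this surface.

FS = 1.92

For an infinite slope with a slip plane parallel to the surface (no pore pressure): FS = [c + γz cos²β tanφ] / [γz sinβ cosβ].
γz = 18.4·3.6 = 66.24 kN/m²
Numerator = 17.3 + 66.24·cos²19.1°·tan20.4° = 17.3 + 66.24·0.8929·0.3719 = 39.297 kPa
Denominator = 66.24·sin19.1°·cos19.1° = 66.24·0.3272·0.9449 = 20.482 kPa
FS = 39.297 / 20.482 = 1.919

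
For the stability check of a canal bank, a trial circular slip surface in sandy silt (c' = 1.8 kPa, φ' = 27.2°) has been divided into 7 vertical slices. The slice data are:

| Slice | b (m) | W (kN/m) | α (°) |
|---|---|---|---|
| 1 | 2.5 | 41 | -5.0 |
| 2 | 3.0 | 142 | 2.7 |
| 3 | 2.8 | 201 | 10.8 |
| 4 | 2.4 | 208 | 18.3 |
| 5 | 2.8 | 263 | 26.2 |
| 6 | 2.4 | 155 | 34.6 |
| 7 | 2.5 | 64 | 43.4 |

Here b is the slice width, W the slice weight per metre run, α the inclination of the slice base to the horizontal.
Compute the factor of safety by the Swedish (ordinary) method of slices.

FS = 1.54

Ordinary method of slices: FS = Σ[c'·Δl_i + (W_i cosα_i)·tanφ'] / Σ W_i sinα_i, with Δl_i = b_i / cosα_i.
Slice 1: Δl = 2.5/cos(-5.0°) = 2.510 m; N'_1 = 41·cos(-5.0°) = 40.8; c'Δl = 4.52; W sinα = -3.6
Slice 2: Δl = 3.0/cos2.7° = 3.003 m; N'_2 = 142·cos2.7° = 141.8; c'Δl = 5.41; W sinα = 6.7
Slice 3: Δl = 2.8/cos10.8° = 2.850 m; N'_3 = 201·cos10.8° = 197.4; c'Δl = 5.13; W sinα = 37.7
Slice 4: Δl = 2.4/cos18.3° = 2.528 m; N'_4 = 208·cos18.3° = 197.5; c'Δl = 4.55; W sinα = 65.3
Slice 5: Δl = 2.8/cos26.2° = 3.121 m; N'_5 = 263·cos26.2° = 236.0; c'Δl = 5.62; W sinα = 116.1
Slice 6: Δl = 2.4/cos34.6° = 2.916 m; N'_6 = 155·cos34.6° = 127.6; c'Δl = 5.25; W sinα = 88.0
Slice 7: Δl = 2.5/cos43.4° = 3.441 m; N'_7 = 64·cos43.4° = 46.5; c'Δl = 6.19; W sinα = 44.0
Σc'Δl = 36.7 kN/m; ΣN' = 987.7 kN/m; ΣW sinα = 354.2 kN/m
Resisting = 36.7 + 987.7·tan27.2° = 36.7 + 507.6 = 544.3 kN/m
FS = 544.3 / 354.2 = 1.537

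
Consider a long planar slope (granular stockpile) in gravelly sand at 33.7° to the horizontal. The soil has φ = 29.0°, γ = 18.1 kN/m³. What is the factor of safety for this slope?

FS = 0.83

For a dry cohesionless infinite slope the factor of safety is FS = tanφ / tanβ.
FS = tan29.0° / tan33.7° = 0.5543 / 0.6669 = 0.831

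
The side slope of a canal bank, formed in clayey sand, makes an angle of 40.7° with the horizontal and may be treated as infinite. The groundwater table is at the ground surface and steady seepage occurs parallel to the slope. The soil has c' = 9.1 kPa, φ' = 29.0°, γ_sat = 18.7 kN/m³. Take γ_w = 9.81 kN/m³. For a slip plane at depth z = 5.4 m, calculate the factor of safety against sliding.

FS = 0.49

With seepage parallel to the slope and the water table at the surface, the effective normal stress on the slip plane uses the buoyant unit weight γ' = γ_sat − γ_w while the driving shear stress uses γ_sat:
FS = [c' + γ' z cos²β tanφ'] / [γ_sat z sinβ cosβ]
γ' = 18.7 − 9.81 = 8.89 kN/m³
Numerator = 9.1 + 8.89·5.4·cos²40.7°·tan29.0° = 9.1 + 8.89·5.4·0.5748·0.5543 = 24.395 kPa
Denominator = 18.7·5.4·sin40.7°·cos40.7° = 18.7·5.4·0.6521·0.7581 = 49.922 kPa
FS = 24.395 / 49.922 = 0.489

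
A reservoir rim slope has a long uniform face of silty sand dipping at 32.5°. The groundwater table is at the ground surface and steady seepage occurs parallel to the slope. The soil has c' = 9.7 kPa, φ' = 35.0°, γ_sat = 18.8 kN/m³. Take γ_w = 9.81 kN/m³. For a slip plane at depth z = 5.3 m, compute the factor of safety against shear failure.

With seepage parallel to the slope and the water table at the surface, the effective normal stress on the slip plane uses the buoyant unit weight γ' = γ_sat − γ_w while the driving shear stress uses γ_sat:
FS = [c' + γ' z cos²β tanφ'] / [γ_sat z sinβ cosβ]
γ' = 18.8 − 9.81 = 8.99 kN/m³
Numerator = 9.7 + 8.99·5.3·cos²32.5°·tan35.0° = 9.7 + 8.99·5.3·0.7113·0.7002 = 33.431 kPa
Denominator = 18.8·5.3·sin32.5°·cos32.5° = 18.8·5.3·0.5373·0.8434 = 45.152 kPa
FS = 33.431 / 45.152 = 0.740

FS = 0.74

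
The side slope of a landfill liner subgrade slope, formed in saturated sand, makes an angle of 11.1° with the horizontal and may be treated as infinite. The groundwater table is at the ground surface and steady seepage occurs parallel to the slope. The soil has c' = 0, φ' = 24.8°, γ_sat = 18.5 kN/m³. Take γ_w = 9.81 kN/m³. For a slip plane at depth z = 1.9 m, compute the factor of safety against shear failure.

FS = 1.11

With seepage parallel to the slope and the water table at the surface, the effective normal stress on the slip plane uses the buoyant unit weight γ' = γ_sat − γ_w while the driving shear stress uses γ_sat:
FS = [c' + γ' z cos²β tanφ'] / [γ_sat z sinβ cosβ]
(For c' = 0 this reduces to FS = (γ'/γ_sat)·tanφ'/tanβ.)
γ' = 18.5 − 9.81 = 8.69 kN/m³
Numerator = 0.0 + 8.69·1.9·cos²11.1°·tan24.8° = 0.0 + 8.69·1.9·0.9629·0.4621 = 7.346 kPa
Denominator = 18.5·1.9·sin11.1°·cos11.1° = 18.5·1.9·0.1925·0.9813 = 6.641 kPa
FS = 7.346 / 6.641 = 1.106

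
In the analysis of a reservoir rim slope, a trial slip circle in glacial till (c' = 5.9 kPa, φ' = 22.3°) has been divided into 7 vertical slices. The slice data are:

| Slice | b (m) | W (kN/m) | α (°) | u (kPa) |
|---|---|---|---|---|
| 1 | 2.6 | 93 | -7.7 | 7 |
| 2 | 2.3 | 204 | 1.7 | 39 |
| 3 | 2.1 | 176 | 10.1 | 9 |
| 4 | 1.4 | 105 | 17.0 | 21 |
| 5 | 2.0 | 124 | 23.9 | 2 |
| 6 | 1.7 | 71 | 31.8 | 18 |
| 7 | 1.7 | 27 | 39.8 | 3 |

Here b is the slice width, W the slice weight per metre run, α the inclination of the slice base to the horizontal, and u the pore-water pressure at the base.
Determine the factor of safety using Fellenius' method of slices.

Ordinary method of slices: FS = Σ[c'·Δl_i + (W_i cosα_i − u_i·Δl_i)·tanφ'] / Σ W_i sinα_i, with Δl_i = b_i / cosα_i.
Slice 1: Δl = 2.6/cos(-7.7°) = 2.624 m; N'_1 = 93·cos(-7.7°) − 7·2.624 = 73.8; c'Δl = 15.48; W sinα = -12.5
Slice 2: Δl = 2.3/cos1.7° = 2.301 m; N'_2 = 204·cos1.7° − 39·2.301 = 114.2; c'Δl = 13.58; W sinα = 6.1
Slice 3: Δl = 2.1/cos10.1° = 2.133 m; N'_3 = 176·cos10.1° − 9·2.133 = 154.1; c'Δl = 12.59; W sinα = 30.9
Slice 4: Δl = 1.4/cos17.0° = 1.464 m; N'_4 = 105·cos17.0° − 21·1.464 = 69.7; c'Δl = 8.64; W sinα = 30.7
Slice 5: Δl = 2.0/cos23.9° = 2.188 m; N'_5 = 124·cos23.9° − 2·2.188 = 109.0; c'Δl = 12.91; W sinα = 50.2
Slice 6: Δl = 1.7/cos31.8° = 2.000 m; N'_6 = 71·cos31.8° − 18·2.000 = 24.3; c'Δl = 11.80; W sinα = 37.4
Slice 7: Δl = 1.7/cos39.8° = 2.213 m; N'_7 = 27·cos39.8° − 3·2.213 = 14.1; c'Δl = 13.06; W sinα = 17.3
Σc'Δl = 88.0 kN/m; ΣN' = 559.1 kN/m; ΣW sinα = 160.1 kN/m
Resisting = 88.0 + 559.1·tan22.3° = 88.0 + 229.3 = 317.4 kN/m
FS = 317.4 / 160.1 = 1.982

FS = 1.98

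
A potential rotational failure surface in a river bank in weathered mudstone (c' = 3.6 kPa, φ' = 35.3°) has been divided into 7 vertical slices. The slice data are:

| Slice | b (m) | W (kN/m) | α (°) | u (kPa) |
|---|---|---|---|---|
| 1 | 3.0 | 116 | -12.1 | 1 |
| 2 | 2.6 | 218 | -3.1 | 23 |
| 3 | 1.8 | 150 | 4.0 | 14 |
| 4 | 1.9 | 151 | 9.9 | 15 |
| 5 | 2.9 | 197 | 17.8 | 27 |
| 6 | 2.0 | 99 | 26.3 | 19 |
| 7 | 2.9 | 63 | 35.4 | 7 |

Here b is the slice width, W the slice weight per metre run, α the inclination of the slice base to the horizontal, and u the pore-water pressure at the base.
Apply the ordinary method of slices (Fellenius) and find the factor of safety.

Ordinary method of slices: FS = Σ[c'·Δl_i + (W_i cosα_i − u_i·Δl_i)·tanφ'] / Σ W_i sinα_i, with Δl_i = b_i / cosα_i.
Slice 1: Δl = 3.0/cos(-12.1°) = 3.068 m; N'_1 = 116·cos(-12.1°) − 1·3.068 = 110.4; c'Δl = 11.05; W sinα = -24.3
Slice 2: Δl = 2.6/cos(-3.1°) = 2.604 m; N'_2 = 218·cos(-3.1°) − 23·2.604 = 157.8; c'Δl = 9.37; W sinα = -11.8
Slice 3: Δl = 1.8/cos4.0° = 1.804 m; N'_3 = 150·cos4.0° − 14·1.804 = 124.4; c'Δl = 6.50; W sinα = 10.5
Slice 4: Δl = 1.9/cos9.9° = 1.929 m; N'_4 = 151·cos9.9° − 15·1.929 = 119.8; c'Δl = 6.94; W sinα = 26.0
Slice 5: Δl = 2.9/cos17.8° = 3.046 m; N'_5 = 197·cos17.8° − 27·3.046 = 105.3; c'Δl = 10.96; W sinα = 60.2
Slice 6: Δl = 2.0/cos26.3° = 2.231 m; N'_6 = 99·cos26.3° − 19·2.231 = 46.4; c'Δl = 8.03; W sinα = 43.9
Slice 7: Δl = 2.9/cos35.4° = 3.558 m; N'_7 = 63·cos35.4° − 7·3.558 = 26.4; c'Δl = 12.81; W sinα = 36.5
Σc'Δl = 65.7 kN/m; ΣN' = 690.5 kN/m; ΣW sinα = 140.9 kN/m
Resisting = 65.7 + 690.5·tan35.3° = 65.7 + 488.9 = 554.6 kN/m
FS = 554.6 / 140.9 = 3.936

FS = 3.94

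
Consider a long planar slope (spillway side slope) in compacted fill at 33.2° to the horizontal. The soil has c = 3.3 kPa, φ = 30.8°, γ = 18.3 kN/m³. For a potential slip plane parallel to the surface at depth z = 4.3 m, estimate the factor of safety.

For an infinite slope with a slip plane parallel to the surface (no pore pressure): FS = [c + γz cos²β tanφ] / [γz sinβ cosβ].
γz = 18.3·4.3 = 78.69 kN/m²
Numerator = 3.3 + 78.69·cos²33.2°·tan30.8° = 3.3 + 78.69·0.7002·0.5961 = 36.144 kPa
Denominator = 78.69·sin33.2°·cos33.2° = 78.69·0.5476·0.8368 = 36.054 kPa
FS = 36.144 / 36.054 = 1.002

FS = 1.00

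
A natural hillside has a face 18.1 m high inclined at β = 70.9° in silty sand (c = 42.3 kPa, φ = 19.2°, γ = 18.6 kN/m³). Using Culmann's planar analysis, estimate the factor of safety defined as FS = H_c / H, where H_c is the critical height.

FS = 1.18

H_c = (4c/γ) · sinβ cosφ / [1 − cos(β − φ)]
    = (4·42.3/18.6) · sin70.9°·cos19.2° / [1 − cos51.7°]
    = 9.097 · 0.8924 / 0.3802 = 21.35 m
FS = H_c / H = 21.35 / 18.1 = 1.180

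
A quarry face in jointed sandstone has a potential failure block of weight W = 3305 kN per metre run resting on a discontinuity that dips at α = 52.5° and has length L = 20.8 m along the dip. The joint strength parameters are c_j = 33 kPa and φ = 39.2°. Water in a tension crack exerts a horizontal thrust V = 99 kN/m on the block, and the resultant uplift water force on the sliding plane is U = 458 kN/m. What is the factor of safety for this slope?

FS = 0.70

Resolving the block weight along and normal to the plane and applying the Mohr–Coulomb strength on the joint:
N' = W cosα − U − V sinα = 3305·cos52.5° − 458 − 99·sin52.5° = 1475.4 kN/m
Driving force T = W sinα + V cosα = 3305·sin52.5° + 99·cos52.5° = 2682.3 kN/m
Resisting force R = c_j·L + N'·tanφ = 33·20.8 + 1475.4·tan39.2° = 686.4 + 1203.3 = 1889.7 kN/m
FS = R / T = 1889.7 / 2682.3 = 0.705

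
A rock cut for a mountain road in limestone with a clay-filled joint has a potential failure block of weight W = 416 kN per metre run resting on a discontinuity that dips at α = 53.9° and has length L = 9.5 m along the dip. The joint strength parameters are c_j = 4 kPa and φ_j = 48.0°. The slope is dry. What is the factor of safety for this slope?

Resolving the block weight along and normal to the plane and applying the Mohr–Coulomb strength on the joint:
N' = W cosα = 416·cos53.9° = 245.1 kN/m
Driving force T = W sinα = 416·sin53.9° = 336.1 kN/m
Resisting force R = c_j·L + N'·tanφ_j = 4·9.5 + 245.1·tan48.0° = 38.0 + 272.2 = 310.2 kN/m
FS = R / T = 310.2 / 336.1 = 0.923

FS = 0.92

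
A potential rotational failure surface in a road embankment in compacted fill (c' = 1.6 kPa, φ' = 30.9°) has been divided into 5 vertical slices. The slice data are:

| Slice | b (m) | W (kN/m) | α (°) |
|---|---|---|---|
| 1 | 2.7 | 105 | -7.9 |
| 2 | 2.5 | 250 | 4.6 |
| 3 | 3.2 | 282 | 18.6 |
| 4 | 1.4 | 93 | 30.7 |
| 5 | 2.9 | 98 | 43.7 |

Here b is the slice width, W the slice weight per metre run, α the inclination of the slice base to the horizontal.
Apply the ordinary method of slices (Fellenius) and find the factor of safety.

Ordinary method of slices: FS = Σ[c'·Δl_i + (W_i cosα_i)·tanφ'] / Σ W_i sinα_i, with Δl_i = b_i / cosα_i.
Slice 1: Δl = 2.7/cos(-7.9°) = 2.726 m; N'_1 = 105·cos(-7.9°) = 104.0; c'Δl = 4.36; W sinα = -14.4
Slice 2: Δl = 2.5/cos4.6° = 2.508 m; N'_2 = 250·cos4.6° = 249.2; c'Δl = 4.01; W sinα = 20.0
Slice 3: Δl = 3.2/cos18.6° = 3.376 m; N'_3 = 282·cos18.6° = 267.3; c'Δl = 5.40; W sinα = 89.9
Slice 4: Δl = 1.4/cos30.7° = 1.628 m; N'_4 = 93·cos30.7° = 80.0; c'Δl = 2.61; W sinα = 47.5
Slice 5: Δl = 2.9/cos43.7° = 4.011 m; N'_5 = 98·cos43.7° = 70.9; c'Δl = 6.42; W sinα = 67.7
Σc'Δl = 22.8 kN/m; ΣN' = 771.3 kN/m; ΣW sinα = 210.8 kN/m
Resisting = 22.8 + 771.3·tan30.9° = 22.8 + 461.6 = 484.4 kN/m
FS = 484.4 / 210.8 = 2.298

FS = 2.30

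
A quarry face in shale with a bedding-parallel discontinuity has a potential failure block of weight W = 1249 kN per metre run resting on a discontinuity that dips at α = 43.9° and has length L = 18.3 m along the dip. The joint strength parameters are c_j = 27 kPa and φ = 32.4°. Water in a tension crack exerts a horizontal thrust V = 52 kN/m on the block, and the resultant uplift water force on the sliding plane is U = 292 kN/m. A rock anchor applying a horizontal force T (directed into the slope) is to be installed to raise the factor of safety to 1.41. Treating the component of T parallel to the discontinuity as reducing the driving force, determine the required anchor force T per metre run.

Resolving forces along and normal to the sliding plane, with the horizontal anchor force T adding T·sinα to the effective normal force and T·cosα acting up the plane against the driving force:
FS = [c_jL + (W cosα − U − V sinα + T sinα) tanφ] / [W sinα + V cosα − T cosα]
Without the anchor: N' = 571.9 kN/m, driving T_d = 903.5 kN/m, resisting R = 27·18.3 + 571.9·tan32.4° = 857.0 kN/m, FS = 0.95.
Setting FS = 1.41 and solving for T:
1.41·(903.5 − T cos43.9°) = 857.0 + T sin43.9°·tan32.4°
T·(sin43.9°·tan32.4° + 1.41·cos43.9°) = 1.41·903.5 − 857.0
T·(0.6934·0.6346 + 1.41·0.7206) = 1274.0 − 857.0 = 416.9
T·1.4560 = 416.9
T = 286.3 kN/m

T = 286 kN/m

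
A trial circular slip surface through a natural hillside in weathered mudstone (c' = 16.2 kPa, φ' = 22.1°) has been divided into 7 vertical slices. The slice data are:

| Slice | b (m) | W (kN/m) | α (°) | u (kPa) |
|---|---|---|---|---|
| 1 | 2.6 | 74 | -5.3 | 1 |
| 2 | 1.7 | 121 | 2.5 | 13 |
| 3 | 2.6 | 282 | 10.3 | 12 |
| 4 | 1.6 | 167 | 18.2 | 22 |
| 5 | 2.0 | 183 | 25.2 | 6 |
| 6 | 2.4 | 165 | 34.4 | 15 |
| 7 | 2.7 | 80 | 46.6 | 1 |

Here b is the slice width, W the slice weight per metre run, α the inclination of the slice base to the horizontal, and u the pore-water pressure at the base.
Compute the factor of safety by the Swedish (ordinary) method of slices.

FS = 1.89

Ordinary method of slices: FS = Σ[c'·Δl_i + (W_i cosα_i − u_i·Δl_i)·tanφ'] / Σ W_i sinα_i, with Δl_i = b_i / cosα_i.
Slice 1: Δl = 2.6/cos(-5.3°) = 2.611 m; N'_1 = 74·cos(-5.3°) − 1·2.611 = 71.1; c'Δl = 42.30; W sinα = -6.8
Slice 2: Δl = 1.7/cos2.5° = 1.702 m; N'_2 = 121·cos2.5° − 13·1.702 = 98.8; c'Δl = 27.57; W sinα = 5.3
Slice 3: Δl = 2.6/cos10.3° = 2.643 m; N'_3 = 282·cos10.3° − 12·2.643 = 245.7; c'Δl = 42.81; W sinα = 50.4
Slice 4: Δl = 1.6/cos18.2° = 1.684 m; N'_4 = 167·cos18.2° − 22·1.684 = 121.6; c'Δl = 27.29; W sinα = 52.2
Slice 5: Δl = 2.0/cos25.2° = 2.210 m; N'_5 = 183·cos25.2° − 6·2.210 = 152.3; c'Δl = 35.81; W sinα = 77.9
Slice 6: Δl = 2.4/cos34.4° = 2.909 m; N'_6 = 165·cos34.4° − 15·2.909 = 92.5; c'Δl = 47.12; W sinα = 93.2
Slice 7: Δl = 2.7/cos46.6° = 3.930 m; N'_7 = 80·cos46.6° − 1·3.930 = 51.0; c'Δl = 63.66; W sinα = 58.1
Σc'Δl = 286.6 kN/m; ΣN' = 833.0 kN/m; ΣW sinα = 330.3 kN/m
Resisting = 286.6 + 833.0·tan22.1° = 286.6 + 338.3 = 624.8 kN/m
FS = 624.8 / 330.3 = 1.892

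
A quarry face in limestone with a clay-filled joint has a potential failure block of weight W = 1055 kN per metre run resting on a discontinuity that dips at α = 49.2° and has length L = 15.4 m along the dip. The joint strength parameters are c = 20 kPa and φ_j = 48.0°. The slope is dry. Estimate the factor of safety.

FS = 1.34

Resolving the block weight along and normal to the plane and applying the Mohr–Coulomb strength on the joint:
N' = W cosα = 1055·cos49.2° = 689.4 kN/m
Driving force T = W sinα = 1055·sin49.2° = 798.6 kN/m
Resisting force R = c·L + N'·tanφ_j = 20·15.4 + 689.4·tan48.0° = 308.0 + 765.6 = 1073.6 kN/m
FS = R / T = 1073.6 / 798.6 = 1.344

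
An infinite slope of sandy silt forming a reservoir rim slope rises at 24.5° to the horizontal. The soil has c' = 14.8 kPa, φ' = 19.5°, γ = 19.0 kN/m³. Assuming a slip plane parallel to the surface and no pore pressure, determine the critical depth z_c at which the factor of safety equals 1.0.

Setting FS = 1.00 in FS = [c' + γz cos²β tanφ'] / [γz sinβ cosβ] and solving for z:
z = c' / [γ cosβ (FS·sinβ − cosβ·tanφ')]
  = 14.8 / [19.0·cos24.5°·(1.00·sin24.5° − cos24.5°·tan19.5°)]
  = 14.8 / [19.0·0.9100·(1.00·0.4147 − 0.9100·0.3541)]
  = 14.8 / 1.5985 = 9.258 m

z_c = 9.26 m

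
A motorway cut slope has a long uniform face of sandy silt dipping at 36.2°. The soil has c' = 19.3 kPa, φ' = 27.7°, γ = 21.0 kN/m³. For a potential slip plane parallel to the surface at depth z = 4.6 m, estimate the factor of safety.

FS = 1.14

For an infinite slope with a slip plane parallel to the surface (no pore pressure): FS = [c' + γz cos²β tanφ'] / [γz sinβ cosβ].
γz = 21.0·4.6 = 96.60 kN/m²
Numerator = 19.3 + 96.60·cos²36.2°·tan27.7° = 19.3 + 96.60·0.6512·0.5250 = 52.326 kPa
Denominator = 96.60·sin36.2°·cos36.2° = 96.60·0.5906·0.8070 = 46.039 kPa
FS = 52.326 / 46.039 = 1.137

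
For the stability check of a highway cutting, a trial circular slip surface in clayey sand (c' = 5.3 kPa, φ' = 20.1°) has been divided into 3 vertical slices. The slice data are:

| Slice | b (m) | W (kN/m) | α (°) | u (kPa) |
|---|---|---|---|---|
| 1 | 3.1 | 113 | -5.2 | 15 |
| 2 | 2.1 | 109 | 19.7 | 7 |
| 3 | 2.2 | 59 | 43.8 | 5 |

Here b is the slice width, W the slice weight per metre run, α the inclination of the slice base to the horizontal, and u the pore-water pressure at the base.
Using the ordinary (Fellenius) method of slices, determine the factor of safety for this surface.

Ordinary method of slices: FS = Σ[c'·Δl_i + (W_i cosα_i − u_i·Δl_i)·tanφ'] / Σ W_i sinα_i, with Δl_i = b_i / cosα_i.
Slice 1: Δl = 3.1/cos(-5.2°) = 3.113 m; N'_1 = 113·cos(-5.2°) − 15·3.113 = 65.8; c'Δl = 16.50; W sinα = -10.2
Slice 2: Δl = 2.1/cos19.7° = 2.231 m; N'_2 = 109·cos19.7° − 7·2.231 = 87.0; c'Δl = 11.82; W sinα = 36.7
Slice 3: Δl = 2.2/cos43.8° = 3.048 m; N'_3 = 59·cos43.8° − 5·3.048 = 27.3; c'Δl = 16.15; W sinα = 40.8
Σc'Δl = 44.5 kN/m; ΣN' = 180.2 kN/m; ΣW sinα = 67.3 kN/m
Resisting = 44.5 + 180.2·tan20.1° = 44.5 + 65.9 = 110.4 kN/m
FS = 110.4 / 67.3 = 1.640

FS = 1.64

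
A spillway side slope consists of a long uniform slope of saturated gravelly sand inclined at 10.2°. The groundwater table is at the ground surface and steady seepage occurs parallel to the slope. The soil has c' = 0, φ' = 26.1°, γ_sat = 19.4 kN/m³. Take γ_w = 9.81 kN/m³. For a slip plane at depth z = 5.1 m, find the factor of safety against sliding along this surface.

With seepage parallel to the slope and the water table at the surface, the effective normal stress on the slip plane uses the buoyant unit weight γ' = γ_sat − γ_w while the driving shear stress uses γ_sat:
FS = [c' + γ' z cos²β tanφ'] / [γ_sat z sinβ cosβ]
(For c' = 0 this reduces to FS = (γ'/γ_sat)·tanφ'/tanβ.)
γ' = 19.4 − 9.81 = 9.59 kN/m³
Numerator = 0.0 + 9.59·5.1·cos²10.2°·tan26.1° = 0.0 + 9.59·5.1·0.9686·0.4899 = 23.209 kPa
Denominator = 19.4·5.1·sin10.2°·cos10.2° = 19.4·5.1·0.1771·0.9842 = 17.244 kPa
FS = 23.209 / 17.244 = 1.346

FS = 1.35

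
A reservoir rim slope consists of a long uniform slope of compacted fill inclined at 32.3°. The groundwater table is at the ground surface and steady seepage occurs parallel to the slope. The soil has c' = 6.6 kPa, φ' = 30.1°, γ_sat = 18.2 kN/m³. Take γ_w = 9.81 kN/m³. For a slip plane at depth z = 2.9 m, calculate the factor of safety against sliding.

With seepage parallel to the slope and the water table at the surface, the effective normal stress on the slip plane uses the buoyant unit weight γ' = γ_sat − γ_w while the driving shear stress uses γ_sat:
FS = [c' + γ' z cos²β tanφ'] / [γ_sat z sinβ cosβ]
γ' = 18.2 − 9.81 = 8.39 kN/m³
Numerator = 6.6 + 8.39·2.9·cos²32.3°·tan30.1° = 6.6 + 8.39·2.9·0.7145·0.5797 = 16.677 kPa
Denominator = 18.2·2.9·sin32.3°·cos32.3° = 18.2·2.9·0.5344·0.8453 = 23.839 kPa
FS = 16.677 / 23.839 = 0.700

FS = 0.70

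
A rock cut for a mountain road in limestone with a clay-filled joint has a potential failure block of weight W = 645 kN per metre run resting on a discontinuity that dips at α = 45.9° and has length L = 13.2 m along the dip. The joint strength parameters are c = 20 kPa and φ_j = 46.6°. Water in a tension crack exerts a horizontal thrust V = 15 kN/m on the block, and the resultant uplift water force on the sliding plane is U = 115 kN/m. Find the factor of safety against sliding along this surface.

Resolving the block weight along and normal to the plane and applying the Mohr–Coulomb strength on the joint:
N' = W cosα − U − V sinα = 645·cos45.9° − 115 − 15·sin45.9° = 323.1 kN/m
Driving force T = W sinα + V cosα = 645·sin45.9° + 15·cos45.9° = 473.6 kN/m
Resisting force R = c·L + N'·tanφ_j = 20·13.2 + 323.1·tan46.6° = 264.0 + 341.7 = 605.7 kN/m
FS = R / T = 605.7 / 473.6 = 1.279

FS = 1.28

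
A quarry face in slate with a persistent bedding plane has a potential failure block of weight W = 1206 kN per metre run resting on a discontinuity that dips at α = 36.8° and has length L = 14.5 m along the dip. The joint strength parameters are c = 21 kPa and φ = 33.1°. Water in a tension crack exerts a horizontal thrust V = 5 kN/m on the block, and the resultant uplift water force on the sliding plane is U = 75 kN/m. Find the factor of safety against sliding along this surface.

Resolving the block weight along and normal to the plane and applying the Mohr–Coulomb strength on the joint:
N' = W cosα − U − V sinα = 1206·cos36.8° − 75 − 5·sin36.8° = 887.7 kN/m
Driving force T = W sinα + V cosα = 1206·sin36.8° + 5·cos36.8° = 726.4 kN/m
Resisting force R = c·L + N'·tanφ = 21·14.5 + 887.7·tan33.1° = 304.5 + 578.7 = 883.2 kN/m
FS = R / T = 883.2 / 726.4 = 1.216

FS = 1.22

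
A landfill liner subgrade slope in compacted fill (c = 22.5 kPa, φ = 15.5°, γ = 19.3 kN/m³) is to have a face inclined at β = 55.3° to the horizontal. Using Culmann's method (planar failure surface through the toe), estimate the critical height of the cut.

Culmann's analysis gives the critical failure plane at α_cr = (β + φ)/2 = (55.3 + 15.5)/2 = 35.4°, and the critical height
H_c = (4c/γ) · sinβ cosφ / [1 − cos(β − φ)]
    = (4·22.5/19.3) · sin55.3°·cos15.5° / [1 − cos(39.8°)]
    = 4.663 · 0.8221·0.9636 / [1 − 0.7683]
    = 4.663 · 0.7922 / 0.2317
    = 15.94 m

H_c = 15.94 m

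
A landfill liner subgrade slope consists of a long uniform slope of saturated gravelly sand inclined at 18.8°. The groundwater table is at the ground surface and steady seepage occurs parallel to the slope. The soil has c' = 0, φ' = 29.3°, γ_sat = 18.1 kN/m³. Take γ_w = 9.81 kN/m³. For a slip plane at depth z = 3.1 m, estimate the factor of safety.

FS = 0.76

With seepage parallel to the slope and the water table at the surface, the effective normal stress on the slip plane uses the buoyant unit weight γ' = γ_sat − γ_w while the driving shear stress uses γ_sat:
FS = [c' + γ' z cos²β tanφ'] / [γ_sat z sinβ cosβ]
(For c' = 0 this reduces to FS = (γ'/γ_sat)·tanφ'/tanβ.)
γ' = 18.1 − 9.81 = 8.29 kN/m³
Numerator = 0.0 + 8.29·3.1·cos²18.8°·tan29.3° = 0.0 + 8.29·3.1·0.8961·0.5612 = 12.924 kPa
Denominator = 18.1·3.1·sin18.8°·cos18.8° = 18.1·3.1·0.3223·0.9466 = 17.118 kPa
FS = 12.924 / 17.118 = 0.755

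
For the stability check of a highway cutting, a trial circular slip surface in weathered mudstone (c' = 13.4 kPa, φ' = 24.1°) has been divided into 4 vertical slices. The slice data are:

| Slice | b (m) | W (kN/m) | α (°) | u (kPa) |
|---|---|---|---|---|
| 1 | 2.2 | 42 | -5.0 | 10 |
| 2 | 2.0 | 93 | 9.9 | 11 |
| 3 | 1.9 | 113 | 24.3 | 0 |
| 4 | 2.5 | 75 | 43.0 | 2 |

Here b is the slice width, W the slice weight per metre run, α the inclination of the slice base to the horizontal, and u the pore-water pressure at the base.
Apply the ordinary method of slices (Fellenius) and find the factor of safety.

FS = 2.16

Ordinary method of slices: FS = Σ[c'·Δl_i + (W_i cosα_i − u_i·Δl_i)·tanφ'] / Σ W_i sinα_i, with Δl_i = b_i / cosα_i.
Slice 1: Δl = 2.2/cos(-5.0°) = 2.208 m; N'_1 = 42·cos(-5.0°) − 10·2.208 = 19.8; c'Δl = 29.59; W sinα = -3.7
Slice 2: Δl = 2.0/cos9.9° = 2.030 m; N'_2 = 93·cos9.9° − 11·2.030 = 69.3; c'Δl = 27.21; W sinα = 16.0
Slice 3: Δl = 1.9/cos24.3° = 2.085 m; N'_3 = 113·cos24.3° − 0·2.085 = 103.0; c'Δl = 27.93; W sinα = 46.5
Slice 4: Δl = 2.5/cos43.0° = 3.418 m; N'_4 = 75·cos43.0° − 2·3.418 = 48.0; c'Δl = 45.81; W sinα = 51.1
Σc'Δl = 130.5 kN/m; ΣN' = 240.0 kN/m; ΣW sinα = 110.0 kN/m
Resisting = 130.5 + 240.0·tan24.1° = 130.5 + 107.4 = 237.9 kN/m
FS = 237.9 / 110.0 = 2.163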